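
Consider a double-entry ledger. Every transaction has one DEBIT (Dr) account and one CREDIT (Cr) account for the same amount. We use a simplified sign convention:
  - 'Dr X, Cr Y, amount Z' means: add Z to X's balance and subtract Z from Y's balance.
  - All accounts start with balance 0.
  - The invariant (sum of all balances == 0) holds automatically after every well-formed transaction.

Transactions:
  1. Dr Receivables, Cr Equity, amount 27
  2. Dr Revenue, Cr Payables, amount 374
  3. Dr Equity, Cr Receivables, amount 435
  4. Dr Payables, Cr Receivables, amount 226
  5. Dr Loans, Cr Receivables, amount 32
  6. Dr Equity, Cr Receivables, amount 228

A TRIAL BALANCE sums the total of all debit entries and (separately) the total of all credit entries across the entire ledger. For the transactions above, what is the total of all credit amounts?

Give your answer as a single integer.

Answer: 1322

Derivation:
Txn 1: credit+=27
Txn 2: credit+=374
Txn 3: credit+=435
Txn 4: credit+=226
Txn 5: credit+=32
Txn 6: credit+=228
Total credits = 1322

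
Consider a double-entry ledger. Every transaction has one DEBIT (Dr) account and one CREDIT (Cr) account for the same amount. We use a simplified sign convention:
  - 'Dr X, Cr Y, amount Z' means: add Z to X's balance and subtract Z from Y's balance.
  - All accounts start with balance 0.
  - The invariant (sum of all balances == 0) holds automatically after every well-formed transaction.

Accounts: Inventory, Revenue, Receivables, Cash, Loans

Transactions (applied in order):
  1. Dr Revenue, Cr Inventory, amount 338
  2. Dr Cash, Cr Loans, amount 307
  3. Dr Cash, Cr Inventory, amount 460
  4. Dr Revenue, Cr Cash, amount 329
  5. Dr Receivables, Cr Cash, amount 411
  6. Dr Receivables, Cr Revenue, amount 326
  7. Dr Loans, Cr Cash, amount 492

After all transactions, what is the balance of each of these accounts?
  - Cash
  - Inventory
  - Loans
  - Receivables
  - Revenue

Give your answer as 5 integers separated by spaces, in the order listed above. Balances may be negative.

Answer: -465 -798 185 737 341

Derivation:
After txn 1 (Dr Revenue, Cr Inventory, amount 338): Inventory=-338 Revenue=338
After txn 2 (Dr Cash, Cr Loans, amount 307): Cash=307 Inventory=-338 Loans=-307 Revenue=338
After txn 3 (Dr Cash, Cr Inventory, amount 460): Cash=767 Inventory=-798 Loans=-307 Revenue=338
After txn 4 (Dr Revenue, Cr Cash, amount 329): Cash=438 Inventory=-798 Loans=-307 Revenue=667
After txn 5 (Dr Receivables, Cr Cash, amount 411): Cash=27 Inventory=-798 Loans=-307 Receivables=411 Revenue=667
After txn 6 (Dr Receivables, Cr Revenue, amount 326): Cash=27 Inventory=-798 Loans=-307 Receivables=737 Revenue=341
After txn 7 (Dr Loans, Cr Cash, amount 492): Cash=-465 Inventory=-798 Loans=185 Receivables=737 Revenue=341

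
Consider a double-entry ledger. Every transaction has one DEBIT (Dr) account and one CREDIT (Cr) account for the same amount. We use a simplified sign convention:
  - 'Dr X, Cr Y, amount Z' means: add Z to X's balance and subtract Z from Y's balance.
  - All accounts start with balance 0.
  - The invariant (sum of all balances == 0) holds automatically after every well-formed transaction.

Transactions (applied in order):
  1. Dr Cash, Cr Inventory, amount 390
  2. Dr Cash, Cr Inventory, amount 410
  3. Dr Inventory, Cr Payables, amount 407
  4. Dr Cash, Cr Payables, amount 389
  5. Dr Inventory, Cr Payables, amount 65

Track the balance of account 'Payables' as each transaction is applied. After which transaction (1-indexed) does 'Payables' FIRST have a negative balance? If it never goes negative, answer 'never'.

Answer: 3

Derivation:
After txn 1: Payables=0
After txn 2: Payables=0
After txn 3: Payables=-407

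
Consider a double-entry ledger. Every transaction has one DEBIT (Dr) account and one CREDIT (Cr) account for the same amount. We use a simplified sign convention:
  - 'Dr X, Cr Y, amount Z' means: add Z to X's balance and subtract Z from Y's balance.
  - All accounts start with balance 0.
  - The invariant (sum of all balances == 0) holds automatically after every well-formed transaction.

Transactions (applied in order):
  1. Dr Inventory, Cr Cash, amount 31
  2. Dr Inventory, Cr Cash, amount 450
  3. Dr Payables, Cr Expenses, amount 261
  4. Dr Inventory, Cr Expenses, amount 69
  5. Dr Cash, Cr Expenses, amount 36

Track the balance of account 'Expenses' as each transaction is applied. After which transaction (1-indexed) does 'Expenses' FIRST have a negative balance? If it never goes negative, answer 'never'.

After txn 1: Expenses=0
After txn 2: Expenses=0
After txn 3: Expenses=-261

Answer: 3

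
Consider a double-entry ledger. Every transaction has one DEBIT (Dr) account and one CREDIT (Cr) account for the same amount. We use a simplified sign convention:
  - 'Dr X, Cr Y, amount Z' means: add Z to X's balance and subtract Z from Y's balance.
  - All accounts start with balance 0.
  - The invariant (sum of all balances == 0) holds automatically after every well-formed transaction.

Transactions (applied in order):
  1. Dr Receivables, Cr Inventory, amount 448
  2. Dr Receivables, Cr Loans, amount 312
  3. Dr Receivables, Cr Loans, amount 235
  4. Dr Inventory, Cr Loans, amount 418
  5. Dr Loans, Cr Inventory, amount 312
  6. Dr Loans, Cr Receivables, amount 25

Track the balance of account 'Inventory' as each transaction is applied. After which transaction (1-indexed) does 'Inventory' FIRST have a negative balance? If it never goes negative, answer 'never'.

After txn 1: Inventory=-448

Answer: 1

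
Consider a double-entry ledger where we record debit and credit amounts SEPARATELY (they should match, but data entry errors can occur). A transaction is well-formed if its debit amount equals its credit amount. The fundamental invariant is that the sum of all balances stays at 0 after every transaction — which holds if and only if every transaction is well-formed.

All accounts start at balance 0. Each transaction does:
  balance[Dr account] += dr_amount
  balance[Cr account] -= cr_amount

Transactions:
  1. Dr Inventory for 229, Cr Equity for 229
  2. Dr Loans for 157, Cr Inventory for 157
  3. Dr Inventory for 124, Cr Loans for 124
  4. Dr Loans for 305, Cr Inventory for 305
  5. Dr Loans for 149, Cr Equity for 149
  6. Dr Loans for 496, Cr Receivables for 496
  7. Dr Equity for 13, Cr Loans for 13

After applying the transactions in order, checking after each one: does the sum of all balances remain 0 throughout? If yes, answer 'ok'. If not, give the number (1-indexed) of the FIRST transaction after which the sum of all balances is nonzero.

After txn 1: dr=229 cr=229 sum_balances=0
After txn 2: dr=157 cr=157 sum_balances=0
After txn 3: dr=124 cr=124 sum_balances=0
After txn 4: dr=305 cr=305 sum_balances=0
After txn 5: dr=149 cr=149 sum_balances=0
After txn 6: dr=496 cr=496 sum_balances=0
After txn 7: dr=13 cr=13 sum_balances=0

Answer: ok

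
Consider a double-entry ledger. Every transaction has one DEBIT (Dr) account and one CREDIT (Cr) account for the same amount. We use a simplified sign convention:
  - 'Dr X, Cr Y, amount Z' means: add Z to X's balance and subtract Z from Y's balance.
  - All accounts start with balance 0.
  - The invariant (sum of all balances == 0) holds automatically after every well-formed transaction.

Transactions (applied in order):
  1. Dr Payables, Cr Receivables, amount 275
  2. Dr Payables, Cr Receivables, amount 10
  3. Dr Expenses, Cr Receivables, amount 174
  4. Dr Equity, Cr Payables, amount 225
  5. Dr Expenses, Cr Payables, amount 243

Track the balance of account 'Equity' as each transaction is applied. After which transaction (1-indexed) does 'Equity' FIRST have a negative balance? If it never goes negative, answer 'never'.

After txn 1: Equity=0
After txn 2: Equity=0
After txn 3: Equity=0
After txn 4: Equity=225
After txn 5: Equity=225

Answer: never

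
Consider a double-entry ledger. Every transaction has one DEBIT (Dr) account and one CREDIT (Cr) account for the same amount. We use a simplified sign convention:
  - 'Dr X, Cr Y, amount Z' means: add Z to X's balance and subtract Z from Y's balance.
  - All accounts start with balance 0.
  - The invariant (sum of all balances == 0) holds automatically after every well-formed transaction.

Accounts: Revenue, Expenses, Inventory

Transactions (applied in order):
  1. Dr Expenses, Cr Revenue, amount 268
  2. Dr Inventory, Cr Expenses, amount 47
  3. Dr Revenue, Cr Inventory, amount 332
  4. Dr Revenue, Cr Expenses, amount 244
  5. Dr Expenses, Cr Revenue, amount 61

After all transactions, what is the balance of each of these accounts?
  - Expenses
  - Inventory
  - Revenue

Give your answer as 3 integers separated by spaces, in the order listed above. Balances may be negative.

Answer: 38 -285 247

Derivation:
After txn 1 (Dr Expenses, Cr Revenue, amount 268): Expenses=268 Revenue=-268
After txn 2 (Dr Inventory, Cr Expenses, amount 47): Expenses=221 Inventory=47 Revenue=-268
After txn 3 (Dr Revenue, Cr Inventory, amount 332): Expenses=221 Inventory=-285 Revenue=64
After txn 4 (Dr Revenue, Cr Expenses, amount 244): Expenses=-23 Inventory=-285 Revenue=308
After txn 5 (Dr Expenses, Cr Revenue, amount 61): Expenses=38 Inventory=-285 Revenue=247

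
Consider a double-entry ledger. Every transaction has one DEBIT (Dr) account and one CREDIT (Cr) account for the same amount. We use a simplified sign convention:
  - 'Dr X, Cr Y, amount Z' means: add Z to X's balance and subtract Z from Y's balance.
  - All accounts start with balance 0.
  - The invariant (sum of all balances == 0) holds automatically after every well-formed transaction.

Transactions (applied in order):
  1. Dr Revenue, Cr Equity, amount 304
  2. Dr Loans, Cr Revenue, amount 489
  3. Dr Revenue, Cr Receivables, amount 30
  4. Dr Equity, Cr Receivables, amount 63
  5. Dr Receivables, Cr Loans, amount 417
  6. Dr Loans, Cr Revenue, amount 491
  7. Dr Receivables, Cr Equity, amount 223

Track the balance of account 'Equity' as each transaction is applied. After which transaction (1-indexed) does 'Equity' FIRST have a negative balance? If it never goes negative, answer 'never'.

After txn 1: Equity=-304

Answer: 1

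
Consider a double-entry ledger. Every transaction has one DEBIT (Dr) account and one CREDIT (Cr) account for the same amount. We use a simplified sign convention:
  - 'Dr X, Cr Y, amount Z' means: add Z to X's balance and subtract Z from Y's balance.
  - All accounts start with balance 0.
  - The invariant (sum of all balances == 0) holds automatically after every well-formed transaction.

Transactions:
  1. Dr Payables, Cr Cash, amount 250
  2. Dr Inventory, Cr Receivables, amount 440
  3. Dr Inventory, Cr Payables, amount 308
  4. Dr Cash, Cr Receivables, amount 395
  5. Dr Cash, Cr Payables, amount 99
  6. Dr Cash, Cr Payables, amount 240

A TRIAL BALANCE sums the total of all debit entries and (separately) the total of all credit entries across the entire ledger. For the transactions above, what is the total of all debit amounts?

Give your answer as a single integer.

Txn 1: debit+=250
Txn 2: debit+=440
Txn 3: debit+=308
Txn 4: debit+=395
Txn 5: debit+=99
Txn 6: debit+=240
Total debits = 1732

Answer: 1732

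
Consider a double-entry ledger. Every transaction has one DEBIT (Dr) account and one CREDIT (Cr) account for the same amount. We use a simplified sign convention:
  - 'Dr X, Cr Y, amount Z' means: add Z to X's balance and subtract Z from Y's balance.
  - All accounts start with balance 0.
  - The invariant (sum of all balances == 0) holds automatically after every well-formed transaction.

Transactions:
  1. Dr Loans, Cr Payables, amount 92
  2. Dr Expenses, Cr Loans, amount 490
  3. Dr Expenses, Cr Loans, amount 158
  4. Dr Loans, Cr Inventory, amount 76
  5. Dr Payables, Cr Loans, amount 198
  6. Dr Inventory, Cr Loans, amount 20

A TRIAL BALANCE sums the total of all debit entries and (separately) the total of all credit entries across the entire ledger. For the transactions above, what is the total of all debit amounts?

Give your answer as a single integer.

Answer: 1034

Derivation:
Txn 1: debit+=92
Txn 2: debit+=490
Txn 3: debit+=158
Txn 4: debit+=76
Txn 5: debit+=198
Txn 6: debit+=20
Total debits = 1034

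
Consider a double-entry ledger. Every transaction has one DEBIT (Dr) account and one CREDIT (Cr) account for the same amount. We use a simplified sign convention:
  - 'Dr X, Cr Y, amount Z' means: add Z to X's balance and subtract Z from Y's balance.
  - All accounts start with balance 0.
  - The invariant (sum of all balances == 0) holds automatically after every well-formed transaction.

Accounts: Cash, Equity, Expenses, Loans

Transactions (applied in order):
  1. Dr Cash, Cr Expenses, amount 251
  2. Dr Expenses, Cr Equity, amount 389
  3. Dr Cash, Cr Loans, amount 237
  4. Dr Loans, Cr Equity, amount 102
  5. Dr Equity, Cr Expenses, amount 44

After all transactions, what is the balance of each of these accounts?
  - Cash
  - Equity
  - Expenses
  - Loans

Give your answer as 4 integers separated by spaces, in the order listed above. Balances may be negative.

After txn 1 (Dr Cash, Cr Expenses, amount 251): Cash=251 Expenses=-251
After txn 2 (Dr Expenses, Cr Equity, amount 389): Cash=251 Equity=-389 Expenses=138
After txn 3 (Dr Cash, Cr Loans, amount 237): Cash=488 Equity=-389 Expenses=138 Loans=-237
After txn 4 (Dr Loans, Cr Equity, amount 102): Cash=488 Equity=-491 Expenses=138 Loans=-135
After txn 5 (Dr Equity, Cr Expenses, amount 44): Cash=488 Equity=-447 Expenses=94 Loans=-135

Answer: 488 -447 94 -135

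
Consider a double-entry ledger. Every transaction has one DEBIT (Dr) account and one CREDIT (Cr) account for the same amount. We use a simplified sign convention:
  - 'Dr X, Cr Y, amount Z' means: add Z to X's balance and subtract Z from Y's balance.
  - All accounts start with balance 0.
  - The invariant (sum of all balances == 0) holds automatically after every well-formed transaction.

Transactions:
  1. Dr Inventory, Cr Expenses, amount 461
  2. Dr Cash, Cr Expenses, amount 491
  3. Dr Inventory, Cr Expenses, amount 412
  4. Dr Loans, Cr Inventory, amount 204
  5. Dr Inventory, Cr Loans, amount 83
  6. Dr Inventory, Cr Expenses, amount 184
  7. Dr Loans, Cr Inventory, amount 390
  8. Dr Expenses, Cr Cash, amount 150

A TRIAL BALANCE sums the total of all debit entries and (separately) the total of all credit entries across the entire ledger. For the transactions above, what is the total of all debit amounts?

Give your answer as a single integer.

Answer: 2375

Derivation:
Txn 1: debit+=461
Txn 2: debit+=491
Txn 3: debit+=412
Txn 4: debit+=204
Txn 5: debit+=83
Txn 6: debit+=184
Txn 7: debit+=390
Txn 8: debit+=150
Total debits = 2375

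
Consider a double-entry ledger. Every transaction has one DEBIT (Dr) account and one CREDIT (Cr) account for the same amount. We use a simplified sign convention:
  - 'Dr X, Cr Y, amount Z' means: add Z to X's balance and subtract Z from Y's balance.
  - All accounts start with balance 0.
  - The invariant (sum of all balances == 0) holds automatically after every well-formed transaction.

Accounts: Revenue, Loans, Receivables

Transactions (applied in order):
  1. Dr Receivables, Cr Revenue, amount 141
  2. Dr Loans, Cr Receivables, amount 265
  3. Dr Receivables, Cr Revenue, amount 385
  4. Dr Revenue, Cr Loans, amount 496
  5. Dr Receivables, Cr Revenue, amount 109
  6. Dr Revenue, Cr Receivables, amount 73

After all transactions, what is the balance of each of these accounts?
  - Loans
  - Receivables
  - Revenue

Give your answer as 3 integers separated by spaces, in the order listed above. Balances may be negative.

Answer: -231 297 -66

Derivation:
After txn 1 (Dr Receivables, Cr Revenue, amount 141): Receivables=141 Revenue=-141
After txn 2 (Dr Loans, Cr Receivables, amount 265): Loans=265 Receivables=-124 Revenue=-141
After txn 3 (Dr Receivables, Cr Revenue, amount 385): Loans=265 Receivables=261 Revenue=-526
After txn 4 (Dr Revenue, Cr Loans, amount 496): Loans=-231 Receivables=261 Revenue=-30
After txn 5 (Dr Receivables, Cr Revenue, amount 109): Loans=-231 Receivables=370 Revenue=-139
After txn 6 (Dr Revenue, Cr Receivables, amount 73): Loans=-231 Receivables=297 Revenue=-66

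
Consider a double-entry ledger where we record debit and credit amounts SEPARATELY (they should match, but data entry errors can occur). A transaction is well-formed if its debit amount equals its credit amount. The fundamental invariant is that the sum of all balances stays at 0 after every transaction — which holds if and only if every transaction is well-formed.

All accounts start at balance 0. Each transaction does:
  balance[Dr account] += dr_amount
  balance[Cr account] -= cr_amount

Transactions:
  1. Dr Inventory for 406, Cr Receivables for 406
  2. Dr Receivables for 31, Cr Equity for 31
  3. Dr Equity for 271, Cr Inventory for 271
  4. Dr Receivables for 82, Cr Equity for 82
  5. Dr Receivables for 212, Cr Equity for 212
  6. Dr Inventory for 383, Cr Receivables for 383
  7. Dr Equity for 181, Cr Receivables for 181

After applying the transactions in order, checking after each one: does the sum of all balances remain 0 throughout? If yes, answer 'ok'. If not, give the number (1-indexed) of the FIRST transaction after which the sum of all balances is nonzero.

Answer: ok

Derivation:
After txn 1: dr=406 cr=406 sum_balances=0
After txn 2: dr=31 cr=31 sum_balances=0
After txn 3: dr=271 cr=271 sum_balances=0
After txn 4: dr=82 cr=82 sum_balances=0
After txn 5: dr=212 cr=212 sum_balances=0
After txn 6: dr=383 cr=383 sum_balances=0
After txn 7: dr=181 cr=181 sum_balances=0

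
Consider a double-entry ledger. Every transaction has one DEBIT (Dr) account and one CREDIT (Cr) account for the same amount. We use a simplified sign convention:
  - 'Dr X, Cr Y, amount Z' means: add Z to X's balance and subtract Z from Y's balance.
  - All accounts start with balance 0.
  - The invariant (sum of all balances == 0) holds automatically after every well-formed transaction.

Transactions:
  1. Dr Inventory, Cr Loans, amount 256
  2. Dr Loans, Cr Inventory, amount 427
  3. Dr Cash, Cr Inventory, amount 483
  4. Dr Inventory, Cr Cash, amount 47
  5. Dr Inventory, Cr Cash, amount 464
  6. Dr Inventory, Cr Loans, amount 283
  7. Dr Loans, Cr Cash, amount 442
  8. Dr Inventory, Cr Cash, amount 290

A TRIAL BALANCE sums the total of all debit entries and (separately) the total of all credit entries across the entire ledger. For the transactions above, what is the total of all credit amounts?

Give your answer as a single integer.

Txn 1: credit+=256
Txn 2: credit+=427
Txn 3: credit+=483
Txn 4: credit+=47
Txn 5: credit+=464
Txn 6: credit+=283
Txn 7: credit+=442
Txn 8: credit+=290
Total credits = 2692

Answer: 2692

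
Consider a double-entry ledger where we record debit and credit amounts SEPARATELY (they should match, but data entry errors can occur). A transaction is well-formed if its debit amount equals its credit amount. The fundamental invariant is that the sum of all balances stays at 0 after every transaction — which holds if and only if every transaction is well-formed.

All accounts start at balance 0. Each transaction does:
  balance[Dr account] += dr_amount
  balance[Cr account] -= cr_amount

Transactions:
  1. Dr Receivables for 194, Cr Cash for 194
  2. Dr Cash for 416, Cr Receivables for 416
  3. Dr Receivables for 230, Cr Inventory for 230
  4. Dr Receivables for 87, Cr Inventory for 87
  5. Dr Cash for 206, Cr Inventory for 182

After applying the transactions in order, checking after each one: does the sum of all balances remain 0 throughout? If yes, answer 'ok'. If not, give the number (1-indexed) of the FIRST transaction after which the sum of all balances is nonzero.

Answer: 5

Derivation:
After txn 1: dr=194 cr=194 sum_balances=0
After txn 2: dr=416 cr=416 sum_balances=0
After txn 3: dr=230 cr=230 sum_balances=0
After txn 4: dr=87 cr=87 sum_balances=0
After txn 5: dr=206 cr=182 sum_balances=24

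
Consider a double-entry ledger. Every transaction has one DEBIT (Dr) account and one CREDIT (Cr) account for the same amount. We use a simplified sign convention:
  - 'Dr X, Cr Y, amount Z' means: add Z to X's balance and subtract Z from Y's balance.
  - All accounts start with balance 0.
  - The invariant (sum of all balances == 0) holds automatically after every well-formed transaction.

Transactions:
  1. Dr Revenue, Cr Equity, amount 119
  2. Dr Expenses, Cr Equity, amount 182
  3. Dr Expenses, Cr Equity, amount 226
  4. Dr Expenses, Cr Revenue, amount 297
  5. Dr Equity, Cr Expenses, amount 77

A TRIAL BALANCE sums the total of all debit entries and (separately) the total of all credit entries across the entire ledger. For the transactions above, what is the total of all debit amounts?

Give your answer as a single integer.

Answer: 901

Derivation:
Txn 1: debit+=119
Txn 2: debit+=182
Txn 3: debit+=226
Txn 4: debit+=297
Txn 5: debit+=77
Total debits = 901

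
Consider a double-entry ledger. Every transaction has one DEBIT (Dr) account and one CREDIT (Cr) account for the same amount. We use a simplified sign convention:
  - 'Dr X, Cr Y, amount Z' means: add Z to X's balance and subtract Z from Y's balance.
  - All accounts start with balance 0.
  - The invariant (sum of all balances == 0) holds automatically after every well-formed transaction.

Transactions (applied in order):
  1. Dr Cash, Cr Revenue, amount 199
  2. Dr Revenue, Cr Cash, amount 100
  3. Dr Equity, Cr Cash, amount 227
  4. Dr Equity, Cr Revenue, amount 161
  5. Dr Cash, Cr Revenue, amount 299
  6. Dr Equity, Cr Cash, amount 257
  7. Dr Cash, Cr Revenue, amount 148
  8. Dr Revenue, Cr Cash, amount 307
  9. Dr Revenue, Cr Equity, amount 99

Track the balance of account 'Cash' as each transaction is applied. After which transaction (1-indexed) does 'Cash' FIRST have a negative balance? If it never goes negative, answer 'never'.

After txn 1: Cash=199
After txn 2: Cash=99
After txn 3: Cash=-128

Answer: 3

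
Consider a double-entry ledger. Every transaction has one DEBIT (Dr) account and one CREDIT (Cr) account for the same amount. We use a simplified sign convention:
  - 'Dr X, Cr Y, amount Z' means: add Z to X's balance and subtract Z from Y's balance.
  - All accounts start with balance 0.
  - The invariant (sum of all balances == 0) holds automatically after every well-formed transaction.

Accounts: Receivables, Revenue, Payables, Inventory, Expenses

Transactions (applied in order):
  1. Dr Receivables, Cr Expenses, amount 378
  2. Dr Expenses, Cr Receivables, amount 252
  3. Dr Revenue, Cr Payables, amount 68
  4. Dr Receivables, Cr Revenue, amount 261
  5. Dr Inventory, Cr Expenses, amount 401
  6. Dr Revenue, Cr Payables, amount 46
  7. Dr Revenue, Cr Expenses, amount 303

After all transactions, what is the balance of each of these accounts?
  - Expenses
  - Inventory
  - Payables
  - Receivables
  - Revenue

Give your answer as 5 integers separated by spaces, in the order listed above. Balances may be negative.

Answer: -830 401 -114 387 156

Derivation:
After txn 1 (Dr Receivables, Cr Expenses, amount 378): Expenses=-378 Receivables=378
After txn 2 (Dr Expenses, Cr Receivables, amount 252): Expenses=-126 Receivables=126
After txn 3 (Dr Revenue, Cr Payables, amount 68): Expenses=-126 Payables=-68 Receivables=126 Revenue=68
After txn 4 (Dr Receivables, Cr Revenue, amount 261): Expenses=-126 Payables=-68 Receivables=387 Revenue=-193
After txn 5 (Dr Inventory, Cr Expenses, amount 401): Expenses=-527 Inventory=401 Payables=-68 Receivables=387 Revenue=-193
After txn 6 (Dr Revenue, Cr Payables, amount 46): Expenses=-527 Inventory=401 Payables=-114 Receivables=387 Revenue=-147
After txn 7 (Dr Revenue, Cr Expenses, amount 303): Expenses=-830 Inventory=401 Payables=-114 Receivables=387 Revenue=156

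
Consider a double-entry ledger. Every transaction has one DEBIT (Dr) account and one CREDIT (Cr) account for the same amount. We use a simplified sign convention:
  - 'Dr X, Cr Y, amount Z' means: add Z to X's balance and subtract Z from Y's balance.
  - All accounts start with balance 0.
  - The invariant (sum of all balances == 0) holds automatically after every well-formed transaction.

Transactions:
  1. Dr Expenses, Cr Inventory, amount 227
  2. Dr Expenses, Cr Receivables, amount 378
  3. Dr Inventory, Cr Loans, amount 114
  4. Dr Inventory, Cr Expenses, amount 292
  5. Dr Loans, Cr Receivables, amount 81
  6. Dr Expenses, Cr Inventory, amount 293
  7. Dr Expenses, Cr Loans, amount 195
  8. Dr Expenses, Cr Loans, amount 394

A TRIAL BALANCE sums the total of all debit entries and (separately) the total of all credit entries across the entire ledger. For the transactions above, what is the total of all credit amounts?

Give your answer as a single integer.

Txn 1: credit+=227
Txn 2: credit+=378
Txn 3: credit+=114
Txn 4: credit+=292
Txn 5: credit+=81
Txn 6: credit+=293
Txn 7: credit+=195
Txn 8: credit+=394
Total credits = 1974

Answer: 1974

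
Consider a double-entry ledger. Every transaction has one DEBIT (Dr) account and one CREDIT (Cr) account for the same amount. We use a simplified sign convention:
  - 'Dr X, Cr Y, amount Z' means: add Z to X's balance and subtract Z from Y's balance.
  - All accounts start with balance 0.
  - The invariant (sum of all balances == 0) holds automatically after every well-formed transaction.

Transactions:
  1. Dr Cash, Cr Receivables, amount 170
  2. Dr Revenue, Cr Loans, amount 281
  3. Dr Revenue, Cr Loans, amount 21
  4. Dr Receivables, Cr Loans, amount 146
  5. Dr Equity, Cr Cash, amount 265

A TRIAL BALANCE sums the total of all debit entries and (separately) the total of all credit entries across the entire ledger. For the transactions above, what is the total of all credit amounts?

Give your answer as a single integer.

Answer: 883

Derivation:
Txn 1: credit+=170
Txn 2: credit+=281
Txn 3: credit+=21
Txn 4: credit+=146
Txn 5: credit+=265
Total credits = 883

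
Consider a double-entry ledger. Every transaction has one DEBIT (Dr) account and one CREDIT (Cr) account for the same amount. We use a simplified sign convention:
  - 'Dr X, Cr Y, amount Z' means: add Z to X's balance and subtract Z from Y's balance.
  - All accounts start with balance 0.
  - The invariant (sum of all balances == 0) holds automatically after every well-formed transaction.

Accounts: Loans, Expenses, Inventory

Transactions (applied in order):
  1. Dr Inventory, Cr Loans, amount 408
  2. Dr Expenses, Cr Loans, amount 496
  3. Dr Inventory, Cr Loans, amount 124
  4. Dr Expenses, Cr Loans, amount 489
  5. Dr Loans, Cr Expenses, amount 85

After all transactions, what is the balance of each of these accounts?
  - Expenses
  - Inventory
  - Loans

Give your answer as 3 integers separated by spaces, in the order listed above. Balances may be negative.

Answer: 900 532 -1432

Derivation:
After txn 1 (Dr Inventory, Cr Loans, amount 408): Inventory=408 Loans=-408
After txn 2 (Dr Expenses, Cr Loans, amount 496): Expenses=496 Inventory=408 Loans=-904
After txn 3 (Dr Inventory, Cr Loans, amount 124): Expenses=496 Inventory=532 Loans=-1028
After txn 4 (Dr Expenses, Cr Loans, amount 489): Expenses=985 Inventory=532 Loans=-1517
After txn 5 (Dr Loans, Cr Expenses, amount 85): Expenses=900 Inventory=532 Loans=-1432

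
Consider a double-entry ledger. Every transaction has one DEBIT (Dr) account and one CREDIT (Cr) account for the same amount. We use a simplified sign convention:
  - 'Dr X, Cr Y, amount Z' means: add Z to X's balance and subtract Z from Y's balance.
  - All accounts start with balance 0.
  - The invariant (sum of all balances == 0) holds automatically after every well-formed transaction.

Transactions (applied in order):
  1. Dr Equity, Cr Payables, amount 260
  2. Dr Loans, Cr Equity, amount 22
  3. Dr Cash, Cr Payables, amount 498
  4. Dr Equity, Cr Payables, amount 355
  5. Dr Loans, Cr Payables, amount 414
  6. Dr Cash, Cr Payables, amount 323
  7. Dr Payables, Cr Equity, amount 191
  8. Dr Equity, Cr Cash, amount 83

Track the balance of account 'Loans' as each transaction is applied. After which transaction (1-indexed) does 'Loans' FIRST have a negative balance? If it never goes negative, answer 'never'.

After txn 1: Loans=0
After txn 2: Loans=22
After txn 3: Loans=22
After txn 4: Loans=22
After txn 5: Loans=436
After txn 6: Loans=436
After txn 7: Loans=436
After txn 8: Loans=436

Answer: never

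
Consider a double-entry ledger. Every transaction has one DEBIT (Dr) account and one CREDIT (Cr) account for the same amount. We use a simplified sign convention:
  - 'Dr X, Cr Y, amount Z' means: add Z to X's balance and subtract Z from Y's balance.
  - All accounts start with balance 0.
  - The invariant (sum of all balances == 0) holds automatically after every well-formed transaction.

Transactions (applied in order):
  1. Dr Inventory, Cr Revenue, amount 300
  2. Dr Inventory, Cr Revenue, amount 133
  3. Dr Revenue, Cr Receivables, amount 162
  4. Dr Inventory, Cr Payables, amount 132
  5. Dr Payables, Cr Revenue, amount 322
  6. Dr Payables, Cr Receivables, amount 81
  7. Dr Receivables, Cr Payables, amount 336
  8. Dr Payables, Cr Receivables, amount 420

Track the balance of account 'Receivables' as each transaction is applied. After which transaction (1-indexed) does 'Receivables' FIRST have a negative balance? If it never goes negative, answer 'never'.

Answer: 3

Derivation:
After txn 1: Receivables=0
After txn 2: Receivables=0
After txn 3: Receivables=-162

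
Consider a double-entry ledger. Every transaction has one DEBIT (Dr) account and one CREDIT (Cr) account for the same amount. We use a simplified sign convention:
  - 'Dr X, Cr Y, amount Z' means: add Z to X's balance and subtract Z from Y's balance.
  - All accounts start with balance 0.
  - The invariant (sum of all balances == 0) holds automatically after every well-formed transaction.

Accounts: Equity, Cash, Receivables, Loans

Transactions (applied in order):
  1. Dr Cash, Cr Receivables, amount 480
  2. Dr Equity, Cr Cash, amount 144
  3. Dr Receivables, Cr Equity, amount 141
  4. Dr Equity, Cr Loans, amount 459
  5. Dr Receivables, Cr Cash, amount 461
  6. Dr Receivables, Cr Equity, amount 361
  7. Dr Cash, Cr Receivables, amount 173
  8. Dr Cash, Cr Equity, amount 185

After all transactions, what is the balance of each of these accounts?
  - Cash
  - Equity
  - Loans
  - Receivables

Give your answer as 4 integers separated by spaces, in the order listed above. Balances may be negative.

Answer: 233 -84 -459 310

Derivation:
After txn 1 (Dr Cash, Cr Receivables, amount 480): Cash=480 Receivables=-480
After txn 2 (Dr Equity, Cr Cash, amount 144): Cash=336 Equity=144 Receivables=-480
After txn 3 (Dr Receivables, Cr Equity, amount 141): Cash=336 Equity=3 Receivables=-339
After txn 4 (Dr Equity, Cr Loans, amount 459): Cash=336 Equity=462 Loans=-459 Receivables=-339
After txn 5 (Dr Receivables, Cr Cash, amount 461): Cash=-125 Equity=462 Loans=-459 Receivables=122
After txn 6 (Dr Receivables, Cr Equity, amount 361): Cash=-125 Equity=101 Loans=-459 Receivables=483
After txn 7 (Dr Cash, Cr Receivables, amount 173): Cash=48 Equity=101 Loans=-459 Receivables=310
After txn 8 (Dr Cash, Cr Equity, amount 185): Cash=233 Equity=-84 Loans=-459 Receivables=310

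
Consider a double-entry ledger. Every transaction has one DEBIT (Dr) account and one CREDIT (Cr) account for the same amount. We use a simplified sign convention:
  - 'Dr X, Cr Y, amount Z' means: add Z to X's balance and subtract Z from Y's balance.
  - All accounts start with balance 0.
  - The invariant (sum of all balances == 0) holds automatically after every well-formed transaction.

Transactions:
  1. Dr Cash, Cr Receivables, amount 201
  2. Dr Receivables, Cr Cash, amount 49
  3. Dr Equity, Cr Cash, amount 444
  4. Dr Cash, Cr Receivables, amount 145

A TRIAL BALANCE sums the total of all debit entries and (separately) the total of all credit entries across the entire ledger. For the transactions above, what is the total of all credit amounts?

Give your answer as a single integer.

Txn 1: credit+=201
Txn 2: credit+=49
Txn 3: credit+=444
Txn 4: credit+=145
Total credits = 839

Answer: 839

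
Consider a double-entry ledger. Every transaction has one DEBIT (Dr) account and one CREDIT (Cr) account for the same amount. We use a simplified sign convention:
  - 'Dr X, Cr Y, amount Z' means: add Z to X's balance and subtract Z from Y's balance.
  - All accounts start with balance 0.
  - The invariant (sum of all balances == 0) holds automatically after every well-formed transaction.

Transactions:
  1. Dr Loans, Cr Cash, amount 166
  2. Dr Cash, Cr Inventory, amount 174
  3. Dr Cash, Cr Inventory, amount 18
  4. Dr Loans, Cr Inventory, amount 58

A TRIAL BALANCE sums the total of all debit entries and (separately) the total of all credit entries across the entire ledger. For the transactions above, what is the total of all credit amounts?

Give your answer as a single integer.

Answer: 416

Derivation:
Txn 1: credit+=166
Txn 2: credit+=174
Txn 3: credit+=18
Txn 4: credit+=58
Total credits = 416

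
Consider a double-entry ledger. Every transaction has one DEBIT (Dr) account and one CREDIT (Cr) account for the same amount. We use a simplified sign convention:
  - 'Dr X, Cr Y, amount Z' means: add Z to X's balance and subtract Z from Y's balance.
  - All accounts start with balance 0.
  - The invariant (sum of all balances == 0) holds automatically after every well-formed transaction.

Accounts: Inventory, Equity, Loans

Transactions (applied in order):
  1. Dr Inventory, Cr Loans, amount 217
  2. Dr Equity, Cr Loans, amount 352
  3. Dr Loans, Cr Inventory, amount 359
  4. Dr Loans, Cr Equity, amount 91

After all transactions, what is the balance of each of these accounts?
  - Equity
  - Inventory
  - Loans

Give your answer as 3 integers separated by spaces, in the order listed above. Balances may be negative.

Answer: 261 -142 -119

Derivation:
After txn 1 (Dr Inventory, Cr Loans, amount 217): Inventory=217 Loans=-217
After txn 2 (Dr Equity, Cr Loans, amount 352): Equity=352 Inventory=217 Loans=-569
After txn 3 (Dr Loans, Cr Inventory, amount 359): Equity=352 Inventory=-142 Loans=-210
After txn 4 (Dr Loans, Cr Equity, amount 91): Equity=261 Inventory=-142 Loans=-119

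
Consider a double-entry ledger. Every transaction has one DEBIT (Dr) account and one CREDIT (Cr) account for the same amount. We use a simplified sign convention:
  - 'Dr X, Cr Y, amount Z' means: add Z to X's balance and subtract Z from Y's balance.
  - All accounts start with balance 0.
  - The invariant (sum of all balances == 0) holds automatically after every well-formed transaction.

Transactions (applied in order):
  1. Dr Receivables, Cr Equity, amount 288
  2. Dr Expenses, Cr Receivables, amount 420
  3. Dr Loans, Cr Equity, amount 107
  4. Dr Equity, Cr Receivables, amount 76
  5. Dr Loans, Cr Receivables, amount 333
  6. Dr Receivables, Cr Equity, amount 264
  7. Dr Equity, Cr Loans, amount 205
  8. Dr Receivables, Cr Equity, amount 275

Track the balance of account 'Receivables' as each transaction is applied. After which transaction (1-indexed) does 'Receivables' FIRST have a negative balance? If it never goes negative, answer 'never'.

Answer: 2

Derivation:
After txn 1: Receivables=288
After txn 2: Receivables=-132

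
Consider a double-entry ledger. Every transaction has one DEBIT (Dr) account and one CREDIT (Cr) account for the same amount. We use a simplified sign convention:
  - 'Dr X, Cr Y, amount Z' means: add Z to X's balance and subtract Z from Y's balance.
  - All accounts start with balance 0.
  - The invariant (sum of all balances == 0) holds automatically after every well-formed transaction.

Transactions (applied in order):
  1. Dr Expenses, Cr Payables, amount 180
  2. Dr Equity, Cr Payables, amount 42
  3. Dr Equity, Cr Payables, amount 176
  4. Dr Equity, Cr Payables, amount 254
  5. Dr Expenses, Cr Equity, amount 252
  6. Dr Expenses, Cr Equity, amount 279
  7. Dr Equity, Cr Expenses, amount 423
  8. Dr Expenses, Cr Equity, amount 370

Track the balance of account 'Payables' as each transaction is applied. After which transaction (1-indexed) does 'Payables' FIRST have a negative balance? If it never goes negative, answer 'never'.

After txn 1: Payables=-180

Answer: 1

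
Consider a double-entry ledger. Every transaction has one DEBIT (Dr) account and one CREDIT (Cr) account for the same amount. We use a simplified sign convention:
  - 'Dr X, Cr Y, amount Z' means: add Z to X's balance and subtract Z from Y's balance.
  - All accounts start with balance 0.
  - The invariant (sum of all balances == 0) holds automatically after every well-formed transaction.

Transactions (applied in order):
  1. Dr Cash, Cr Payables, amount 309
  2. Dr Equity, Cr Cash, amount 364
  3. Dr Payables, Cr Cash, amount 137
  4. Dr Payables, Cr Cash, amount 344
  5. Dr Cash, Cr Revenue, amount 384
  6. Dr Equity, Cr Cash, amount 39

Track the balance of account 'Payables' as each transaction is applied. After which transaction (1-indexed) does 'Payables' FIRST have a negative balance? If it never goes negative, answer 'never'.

After txn 1: Payables=-309

Answer: 1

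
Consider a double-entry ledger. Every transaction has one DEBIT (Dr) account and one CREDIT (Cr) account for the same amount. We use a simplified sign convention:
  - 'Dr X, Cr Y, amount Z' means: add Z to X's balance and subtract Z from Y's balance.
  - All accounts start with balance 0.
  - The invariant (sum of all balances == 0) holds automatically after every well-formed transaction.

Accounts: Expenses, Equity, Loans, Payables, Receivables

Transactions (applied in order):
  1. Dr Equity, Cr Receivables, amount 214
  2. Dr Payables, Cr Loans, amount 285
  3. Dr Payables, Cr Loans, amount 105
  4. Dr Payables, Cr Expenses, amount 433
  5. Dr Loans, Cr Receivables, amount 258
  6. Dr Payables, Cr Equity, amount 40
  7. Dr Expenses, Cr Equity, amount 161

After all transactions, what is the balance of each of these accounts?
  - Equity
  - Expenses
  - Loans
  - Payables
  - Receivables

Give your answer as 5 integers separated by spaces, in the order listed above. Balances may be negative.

After txn 1 (Dr Equity, Cr Receivables, amount 214): Equity=214 Receivables=-214
After txn 2 (Dr Payables, Cr Loans, amount 285): Equity=214 Loans=-285 Payables=285 Receivables=-214
After txn 3 (Dr Payables, Cr Loans, amount 105): Equity=214 Loans=-390 Payables=390 Receivables=-214
After txn 4 (Dr Payables, Cr Expenses, amount 433): Equity=214 Expenses=-433 Loans=-390 Payables=823 Receivables=-214
After txn 5 (Dr Loans, Cr Receivables, amount 258): Equity=214 Expenses=-433 Loans=-132 Payables=823 Receivables=-472
After txn 6 (Dr Payables, Cr Equity, amount 40): Equity=174 Expenses=-433 Loans=-132 Payables=863 Receivables=-472
After txn 7 (Dr Expenses, Cr Equity, amount 161): Equity=13 Expenses=-272 Loans=-132 Payables=863 Receivables=-472

Answer: 13 -272 -132 863 -472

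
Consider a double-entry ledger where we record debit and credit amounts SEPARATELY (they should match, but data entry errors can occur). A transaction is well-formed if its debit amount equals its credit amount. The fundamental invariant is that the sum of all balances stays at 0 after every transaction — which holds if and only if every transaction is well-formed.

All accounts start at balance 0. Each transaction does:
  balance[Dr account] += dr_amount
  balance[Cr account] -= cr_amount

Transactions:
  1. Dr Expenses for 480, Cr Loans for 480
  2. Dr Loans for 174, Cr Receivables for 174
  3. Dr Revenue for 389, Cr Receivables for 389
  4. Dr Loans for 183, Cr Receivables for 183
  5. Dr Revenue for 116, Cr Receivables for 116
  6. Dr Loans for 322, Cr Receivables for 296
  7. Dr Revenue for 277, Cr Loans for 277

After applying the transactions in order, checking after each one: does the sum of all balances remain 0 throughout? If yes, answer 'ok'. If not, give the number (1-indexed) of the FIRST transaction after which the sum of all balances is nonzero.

Answer: 6

Derivation:
After txn 1: dr=480 cr=480 sum_balances=0
After txn 2: dr=174 cr=174 sum_balances=0
After txn 3: dr=389 cr=389 sum_balances=0
After txn 4: dr=183 cr=183 sum_balances=0
After txn 5: dr=116 cr=116 sum_balances=0
After txn 6: dr=322 cr=296 sum_balances=26
After txn 7: dr=277 cr=277 sum_balances=26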